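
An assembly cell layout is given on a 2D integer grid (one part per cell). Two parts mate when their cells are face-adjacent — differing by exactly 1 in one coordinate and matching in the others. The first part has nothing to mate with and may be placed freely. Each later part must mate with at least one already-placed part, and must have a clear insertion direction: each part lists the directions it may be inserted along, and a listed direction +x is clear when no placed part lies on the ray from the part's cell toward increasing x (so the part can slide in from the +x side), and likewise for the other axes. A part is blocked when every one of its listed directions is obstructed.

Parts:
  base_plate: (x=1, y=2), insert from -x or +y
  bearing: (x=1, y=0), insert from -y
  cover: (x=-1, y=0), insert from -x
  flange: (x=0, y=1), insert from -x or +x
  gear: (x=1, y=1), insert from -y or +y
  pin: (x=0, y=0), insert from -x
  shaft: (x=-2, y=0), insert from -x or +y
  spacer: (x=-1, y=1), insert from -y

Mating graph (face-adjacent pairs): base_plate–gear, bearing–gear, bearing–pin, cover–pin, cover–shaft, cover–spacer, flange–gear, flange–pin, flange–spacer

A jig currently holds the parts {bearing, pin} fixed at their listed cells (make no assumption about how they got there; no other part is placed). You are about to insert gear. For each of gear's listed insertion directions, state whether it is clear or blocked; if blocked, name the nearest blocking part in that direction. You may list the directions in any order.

+y: clear; -y: blocked by bearing

-y: nearest on ray is bearing@(1, 0) ⇒ blocked
+y: ray from gear(1, 1) has no placed part ⇒ clear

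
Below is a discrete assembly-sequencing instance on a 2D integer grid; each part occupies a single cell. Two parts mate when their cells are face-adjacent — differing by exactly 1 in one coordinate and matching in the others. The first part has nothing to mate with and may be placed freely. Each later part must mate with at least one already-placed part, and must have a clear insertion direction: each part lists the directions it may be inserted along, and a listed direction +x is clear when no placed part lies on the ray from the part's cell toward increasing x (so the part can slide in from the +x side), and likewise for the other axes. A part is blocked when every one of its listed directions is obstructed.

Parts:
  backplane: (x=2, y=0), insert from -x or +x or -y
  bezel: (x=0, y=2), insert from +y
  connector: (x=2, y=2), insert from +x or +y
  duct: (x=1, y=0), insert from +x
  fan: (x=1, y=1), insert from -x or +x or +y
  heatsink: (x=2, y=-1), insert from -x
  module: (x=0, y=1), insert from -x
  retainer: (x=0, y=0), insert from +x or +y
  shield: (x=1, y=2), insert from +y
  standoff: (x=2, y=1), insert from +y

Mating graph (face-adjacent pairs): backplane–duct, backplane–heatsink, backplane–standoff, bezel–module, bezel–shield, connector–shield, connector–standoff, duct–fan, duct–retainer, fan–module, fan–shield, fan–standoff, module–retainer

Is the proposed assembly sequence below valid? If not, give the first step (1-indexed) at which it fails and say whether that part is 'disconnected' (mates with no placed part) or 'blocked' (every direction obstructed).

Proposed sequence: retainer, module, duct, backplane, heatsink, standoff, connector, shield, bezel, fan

1. retainer@(0, 0) [+x clear] — {retainer}
2. module@(0, 1) [-x clear] — {module, retainer}
3. duct@(1, 0) [+x clear] — {duct, module, retainer}
4. backplane@(2, 0) [+x clear] — {backplane, duct, module, retainer}
5. heatsink@(2, -1) [-x clear] — {backplane, duct, heatsink, module, retainer}
6. standoff@(2, 1) [+y clear] — {backplane, duct, heatsink, module, retainer, standoff}
7. connector@(2, 2) [+x clear] — {backplane, connector, duct, heatsink, module, retainer, standoff}
8. shield@(1, 2) [+y clear] — {backplane, connector, duct, heatsink, module, retainer, shield, standoff}
9. bezel@(0, 2) [+y clear] — {backplane, bezel, connector, duct, heatsink, module, retainer, shield, standoff}
10. fan@(1, 1) — -x/+x/+y all obstructed ⇒ blocked

Invalid at step 10 (blocked)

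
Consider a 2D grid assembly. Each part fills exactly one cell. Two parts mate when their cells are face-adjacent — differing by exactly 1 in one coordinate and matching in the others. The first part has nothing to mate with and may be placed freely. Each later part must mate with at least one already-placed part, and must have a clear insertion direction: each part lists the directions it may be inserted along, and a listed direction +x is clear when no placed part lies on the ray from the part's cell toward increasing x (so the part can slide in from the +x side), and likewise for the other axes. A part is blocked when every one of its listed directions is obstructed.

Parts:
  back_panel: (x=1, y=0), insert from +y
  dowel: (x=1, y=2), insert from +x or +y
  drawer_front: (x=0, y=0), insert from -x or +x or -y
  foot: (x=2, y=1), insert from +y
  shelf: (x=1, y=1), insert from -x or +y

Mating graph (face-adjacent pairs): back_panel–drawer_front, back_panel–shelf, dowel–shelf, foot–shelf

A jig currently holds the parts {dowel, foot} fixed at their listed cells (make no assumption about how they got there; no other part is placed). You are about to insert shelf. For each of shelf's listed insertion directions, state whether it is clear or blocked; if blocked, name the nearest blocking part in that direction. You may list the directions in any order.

+y: blocked by dowel; -x: clear

-x: ray from shelf(1, 1) has no placed part ⇒ clear
+y: nearest on ray is dowel@(1, 2) ⇒ blocked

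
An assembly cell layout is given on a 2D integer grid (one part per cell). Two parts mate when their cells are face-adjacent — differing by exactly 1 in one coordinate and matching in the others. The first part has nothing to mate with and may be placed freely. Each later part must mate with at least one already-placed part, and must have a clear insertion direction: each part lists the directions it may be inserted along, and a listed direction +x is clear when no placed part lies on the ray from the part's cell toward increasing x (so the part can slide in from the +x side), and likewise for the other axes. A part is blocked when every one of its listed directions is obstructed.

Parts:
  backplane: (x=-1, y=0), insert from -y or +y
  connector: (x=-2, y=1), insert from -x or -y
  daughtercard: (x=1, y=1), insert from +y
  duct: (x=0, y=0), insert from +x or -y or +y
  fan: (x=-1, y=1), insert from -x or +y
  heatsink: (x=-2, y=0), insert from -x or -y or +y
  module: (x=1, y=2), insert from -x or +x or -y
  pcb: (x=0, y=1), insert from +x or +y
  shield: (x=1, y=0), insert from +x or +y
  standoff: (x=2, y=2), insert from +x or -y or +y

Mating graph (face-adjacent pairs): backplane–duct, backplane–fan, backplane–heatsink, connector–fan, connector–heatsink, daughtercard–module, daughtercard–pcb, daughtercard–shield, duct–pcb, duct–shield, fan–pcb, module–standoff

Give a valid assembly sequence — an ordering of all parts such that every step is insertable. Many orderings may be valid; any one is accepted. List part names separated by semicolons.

1. pcb@(0, 1) [+x clear] — {pcb}
2. fan@(-1, 1) [-x clear] — {fan, pcb}
3. connector@(-2, 1) [-x clear] — {connector, fan, pcb}
4. backplane@(-1, 0) [-y clear] — {backplane, connector, fan, pcb}
5. duct@(0, 0) [+x clear] — {backplane, connector, duct, fan, pcb}
6. daughtercard@(1, 1) [+y clear] — {backplane, connector, daughtercard, duct, fan, pcb}
7. module@(1, 2) [-x clear] — {backplane, connector, daughtercard, duct, fan, module, pcb}
8. shield@(1, 0) [+x clear] — {backplane, connector, daughtercard, duct, fan, module, pcb, shield}
9. standoff@(2, 2) [+x clear] — {backplane, connector, daughtercard, duct, fan, module, pcb, shield, standoff}
10. heatsink@(-2, 0) [-x clear] — {backplane, connector, daughtercard, duct, fan, heatsink, module, pcb, shield, standoff}

pcb; fan; connector; backplane; duct; daughtercard; module; shield; standoff; heatsink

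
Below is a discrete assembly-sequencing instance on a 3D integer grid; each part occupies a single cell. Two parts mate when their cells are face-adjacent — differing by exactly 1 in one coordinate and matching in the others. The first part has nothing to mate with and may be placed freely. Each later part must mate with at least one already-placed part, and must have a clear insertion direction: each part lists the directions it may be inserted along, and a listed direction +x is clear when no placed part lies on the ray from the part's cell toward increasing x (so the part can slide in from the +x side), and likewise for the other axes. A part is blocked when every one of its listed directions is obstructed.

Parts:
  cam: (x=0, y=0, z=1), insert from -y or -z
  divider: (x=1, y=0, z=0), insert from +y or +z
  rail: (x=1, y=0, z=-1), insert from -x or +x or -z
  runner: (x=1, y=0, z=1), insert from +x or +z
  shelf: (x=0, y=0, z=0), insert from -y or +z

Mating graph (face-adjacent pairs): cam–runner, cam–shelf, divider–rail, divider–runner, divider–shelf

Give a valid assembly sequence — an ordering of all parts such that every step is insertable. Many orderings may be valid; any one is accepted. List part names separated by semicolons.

1. runner@(1, 0, 1) [+x clear] — {runner}
2. cam@(0, 0, 1) [-y clear] — {cam, runner}
3. shelf@(0, 0, 0) [-y clear] — {cam, runner, shelf}
4. divider@(1, 0, 0) [+y clear] — {cam, divider, runner, shelf}
5. rail@(1, 0, -1) [-x clear] — {cam, divider, rail, runner, shelf}

runner; cam; shelf; divider; rail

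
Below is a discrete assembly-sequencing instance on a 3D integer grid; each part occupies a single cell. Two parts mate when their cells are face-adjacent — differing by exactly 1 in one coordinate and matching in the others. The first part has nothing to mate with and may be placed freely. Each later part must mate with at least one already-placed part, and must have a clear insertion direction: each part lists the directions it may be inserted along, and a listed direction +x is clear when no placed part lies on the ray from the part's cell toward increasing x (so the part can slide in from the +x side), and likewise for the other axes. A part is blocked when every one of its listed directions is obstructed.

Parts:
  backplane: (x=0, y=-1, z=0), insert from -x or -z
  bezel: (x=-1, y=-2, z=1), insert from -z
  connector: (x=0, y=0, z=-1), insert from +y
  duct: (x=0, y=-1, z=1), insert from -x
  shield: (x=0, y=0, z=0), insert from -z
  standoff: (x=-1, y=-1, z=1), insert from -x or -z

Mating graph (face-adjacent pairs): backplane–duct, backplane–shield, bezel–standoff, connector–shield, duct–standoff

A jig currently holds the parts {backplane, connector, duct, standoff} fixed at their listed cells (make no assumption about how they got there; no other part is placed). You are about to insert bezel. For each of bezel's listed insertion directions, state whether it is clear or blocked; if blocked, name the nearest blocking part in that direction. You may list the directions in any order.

-z: clear

-z: ray from bezel(-1, -2, 1) has no placed part ⇒ clear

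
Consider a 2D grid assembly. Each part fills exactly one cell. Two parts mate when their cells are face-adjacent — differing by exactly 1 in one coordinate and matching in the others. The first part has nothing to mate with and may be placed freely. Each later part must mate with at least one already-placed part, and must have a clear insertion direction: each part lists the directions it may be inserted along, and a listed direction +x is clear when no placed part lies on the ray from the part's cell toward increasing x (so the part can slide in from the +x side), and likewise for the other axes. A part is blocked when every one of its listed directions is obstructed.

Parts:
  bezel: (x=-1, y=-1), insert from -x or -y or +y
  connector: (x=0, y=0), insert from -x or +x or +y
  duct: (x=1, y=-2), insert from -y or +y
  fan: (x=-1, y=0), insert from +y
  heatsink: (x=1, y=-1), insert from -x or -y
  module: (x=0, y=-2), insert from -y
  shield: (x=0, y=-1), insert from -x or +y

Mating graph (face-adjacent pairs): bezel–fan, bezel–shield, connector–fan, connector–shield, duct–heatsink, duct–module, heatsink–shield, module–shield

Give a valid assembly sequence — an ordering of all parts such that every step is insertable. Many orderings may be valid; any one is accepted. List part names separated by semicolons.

1. fan@(-1, 0) [+y clear] — {fan}
2. bezel@(-1, -1) [-x clear] — {bezel, fan}
3. shield@(0, -1) [+y clear] — {bezel, fan, shield}
4. heatsink@(1, -1) [-y clear] — {bezel, fan, heatsink, shield}
5. connector@(0, 0) [+x clear] — {bezel, connector, fan, heatsink, shield}
6. duct@(1, -2) [-y clear] — {bezel, connector, duct, fan, heatsink, shield}
7. module@(0, -2) [-y clear] — {bezel, connector, duct, fan, heatsink, module, shield}

fan; bezel; shield; heatsink; connector; duct; module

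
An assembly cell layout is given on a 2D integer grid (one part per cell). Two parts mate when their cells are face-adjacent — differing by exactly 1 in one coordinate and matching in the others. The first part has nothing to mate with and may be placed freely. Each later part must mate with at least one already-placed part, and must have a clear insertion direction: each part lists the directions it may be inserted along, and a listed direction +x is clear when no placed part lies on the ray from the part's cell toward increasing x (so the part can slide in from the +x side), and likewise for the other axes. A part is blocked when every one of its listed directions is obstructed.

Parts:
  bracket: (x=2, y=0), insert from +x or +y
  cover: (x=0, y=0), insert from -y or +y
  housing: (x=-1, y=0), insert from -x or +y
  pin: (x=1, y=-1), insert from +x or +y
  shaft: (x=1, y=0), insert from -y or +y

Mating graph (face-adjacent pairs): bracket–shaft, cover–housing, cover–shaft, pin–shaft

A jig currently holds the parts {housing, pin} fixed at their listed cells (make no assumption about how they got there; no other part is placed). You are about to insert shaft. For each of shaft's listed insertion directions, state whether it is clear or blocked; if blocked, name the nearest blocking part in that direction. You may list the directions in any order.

+y: clear; -y: blocked by pin

-y: nearest on ray is pin@(1, -1) ⇒ blocked
+y: ray from shaft(1, 0) has no placed part ⇒ clear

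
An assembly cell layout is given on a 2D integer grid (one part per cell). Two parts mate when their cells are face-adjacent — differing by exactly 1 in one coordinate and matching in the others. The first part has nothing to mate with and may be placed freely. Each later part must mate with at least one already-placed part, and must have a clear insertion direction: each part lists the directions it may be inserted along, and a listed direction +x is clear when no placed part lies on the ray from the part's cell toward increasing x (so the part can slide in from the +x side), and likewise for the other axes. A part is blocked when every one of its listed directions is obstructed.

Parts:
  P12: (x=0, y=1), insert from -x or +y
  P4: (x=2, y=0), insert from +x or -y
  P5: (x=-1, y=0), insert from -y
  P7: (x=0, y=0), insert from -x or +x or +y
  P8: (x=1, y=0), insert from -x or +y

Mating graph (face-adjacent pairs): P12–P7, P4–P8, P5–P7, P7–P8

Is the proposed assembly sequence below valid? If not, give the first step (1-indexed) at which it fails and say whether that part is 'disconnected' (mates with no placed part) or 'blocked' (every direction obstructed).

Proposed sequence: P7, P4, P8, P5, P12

1. P7@(0, 0) [-x clear] — {P7}
2. P4@(2, 0) — no placed neighbour ⇒ disconnected

Invalid at step 2 (disconnected)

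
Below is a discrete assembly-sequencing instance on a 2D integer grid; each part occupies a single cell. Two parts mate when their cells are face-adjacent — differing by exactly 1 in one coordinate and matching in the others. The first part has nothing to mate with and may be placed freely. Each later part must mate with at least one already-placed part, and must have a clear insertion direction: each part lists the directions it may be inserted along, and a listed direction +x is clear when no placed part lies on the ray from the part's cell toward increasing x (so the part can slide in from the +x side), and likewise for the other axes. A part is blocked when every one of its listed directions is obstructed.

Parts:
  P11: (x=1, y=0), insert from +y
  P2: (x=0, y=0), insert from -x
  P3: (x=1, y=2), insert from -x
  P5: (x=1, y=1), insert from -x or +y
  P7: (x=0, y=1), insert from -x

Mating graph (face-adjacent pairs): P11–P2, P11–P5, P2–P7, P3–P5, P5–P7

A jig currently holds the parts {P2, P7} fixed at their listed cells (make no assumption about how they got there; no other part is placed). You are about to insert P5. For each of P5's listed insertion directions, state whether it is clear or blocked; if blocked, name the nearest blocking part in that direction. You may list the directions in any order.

-x: nearest on ray is P7@(0, 1) ⇒ blocked
+y: ray from P5(1, 1) has no placed part ⇒ clear

+y: clear; -x: blocked by P7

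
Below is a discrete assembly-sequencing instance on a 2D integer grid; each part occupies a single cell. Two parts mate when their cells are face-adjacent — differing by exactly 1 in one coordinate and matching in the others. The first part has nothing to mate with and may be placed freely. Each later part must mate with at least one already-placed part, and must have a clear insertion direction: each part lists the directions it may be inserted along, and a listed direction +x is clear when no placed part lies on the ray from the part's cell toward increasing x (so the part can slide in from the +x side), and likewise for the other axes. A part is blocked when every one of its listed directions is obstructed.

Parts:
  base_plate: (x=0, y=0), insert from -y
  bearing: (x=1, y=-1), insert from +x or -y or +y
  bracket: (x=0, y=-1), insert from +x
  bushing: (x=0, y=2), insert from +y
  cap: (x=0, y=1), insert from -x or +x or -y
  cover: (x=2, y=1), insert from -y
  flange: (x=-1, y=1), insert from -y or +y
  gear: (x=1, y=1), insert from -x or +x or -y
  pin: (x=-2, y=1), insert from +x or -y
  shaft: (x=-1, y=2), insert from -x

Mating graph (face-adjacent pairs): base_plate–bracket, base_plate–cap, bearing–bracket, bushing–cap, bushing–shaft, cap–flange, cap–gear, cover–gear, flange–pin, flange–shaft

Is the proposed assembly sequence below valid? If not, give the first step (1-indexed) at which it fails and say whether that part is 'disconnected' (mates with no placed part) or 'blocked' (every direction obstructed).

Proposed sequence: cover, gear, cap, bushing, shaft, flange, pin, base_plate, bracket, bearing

1. cover@(2, 1) [-y clear] — {cover}
2. gear@(1, 1) [-x clear] — {cover, gear}
3. cap@(0, 1) [-x clear] — {cap, cover, gear}
4. bushing@(0, 2) [+y clear] — {bushing, cap, cover, gear}
5. shaft@(-1, 2) [-x clear] — {bushing, cap, cover, gear, shaft}
6. flange@(-1, 1) [-y clear] — {bushing, cap, cover, flange, gear, shaft}
7. pin@(-2, 1) [-y clear] — {bushing, cap, cover, flange, gear, pin, shaft}
8. base_plate@(0, 0) [-y clear] — {base_plate, bushing, cap, cover, flange, gear, pin, shaft}
9. bracket@(0, -1) [+x clear] — {base_plate, bracket, bushing, cap, cover, flange, gear, pin, shaft}
10. bearing@(1, -1) [+x clear] — {base_plate, bearing, bracket, bushing, cap, cover, flange, gear, pin, shaft}

Valid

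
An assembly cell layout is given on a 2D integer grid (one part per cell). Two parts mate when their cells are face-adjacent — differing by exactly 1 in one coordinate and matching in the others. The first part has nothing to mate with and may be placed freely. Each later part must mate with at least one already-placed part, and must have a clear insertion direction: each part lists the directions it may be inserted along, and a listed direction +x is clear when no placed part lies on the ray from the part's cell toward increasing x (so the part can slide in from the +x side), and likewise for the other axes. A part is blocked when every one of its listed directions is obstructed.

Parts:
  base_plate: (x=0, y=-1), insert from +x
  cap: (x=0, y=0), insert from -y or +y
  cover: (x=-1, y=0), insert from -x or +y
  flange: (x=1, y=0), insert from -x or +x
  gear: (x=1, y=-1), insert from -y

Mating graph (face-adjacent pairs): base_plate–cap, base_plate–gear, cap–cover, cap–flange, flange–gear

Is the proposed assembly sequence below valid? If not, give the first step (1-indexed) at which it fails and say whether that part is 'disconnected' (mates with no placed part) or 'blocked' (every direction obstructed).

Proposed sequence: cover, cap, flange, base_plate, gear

1. cover@(-1, 0) [-x clear] — {cover}
2. cap@(0, 0) [-y clear] — {cap, cover}
3. flange@(1, 0) [+x clear] — {cap, cover, flange}
4. base_plate@(0, -1) [+x clear] — {base_plate, cap, cover, flange}
5. gear@(1, -1) [-y clear] — {base_plate, cap, cover, flange, gear}

Valid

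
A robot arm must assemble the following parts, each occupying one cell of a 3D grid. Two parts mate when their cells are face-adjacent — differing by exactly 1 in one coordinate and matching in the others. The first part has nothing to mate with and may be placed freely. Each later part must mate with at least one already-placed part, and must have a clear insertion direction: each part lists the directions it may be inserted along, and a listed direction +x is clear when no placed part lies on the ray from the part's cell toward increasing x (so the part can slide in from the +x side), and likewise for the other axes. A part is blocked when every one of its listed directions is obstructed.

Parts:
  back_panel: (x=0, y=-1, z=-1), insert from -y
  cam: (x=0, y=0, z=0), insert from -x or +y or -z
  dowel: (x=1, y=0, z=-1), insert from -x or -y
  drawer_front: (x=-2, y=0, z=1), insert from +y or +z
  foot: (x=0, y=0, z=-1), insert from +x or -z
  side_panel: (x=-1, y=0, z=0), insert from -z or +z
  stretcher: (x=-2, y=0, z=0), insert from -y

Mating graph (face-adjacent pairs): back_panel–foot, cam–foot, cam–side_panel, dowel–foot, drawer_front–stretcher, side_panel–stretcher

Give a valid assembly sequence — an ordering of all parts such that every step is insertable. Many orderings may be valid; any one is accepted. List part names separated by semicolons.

drawer_front; stretcher; side_panel; cam; foot; back_panel; dowel

1. drawer_front@(-2, 0, 1) [+y clear] — {drawer_front}
2. stretcher@(-2, 0, 0) [-y clear] — {drawer_front, stretcher}
3. side_panel@(-1, 0, 0) [-z clear] — {drawer_front, side_panel, stretcher}
4. cam@(0, 0, 0) [+y clear] — {cam, drawer_front, side_panel, stretcher}
5. foot@(0, 0, -1) [+x clear] — {cam, drawer_front, foot, side_panel, stretcher}
6. back_panel@(0, -1, -1) [-y clear] — {back_panel, cam, drawer_front, foot, side_panel, stretcher}
7. dowel@(1, 0, -1) [-y clear] — {back_panel, cam, dowel, drawer_front, foot, side_panel, stretcher}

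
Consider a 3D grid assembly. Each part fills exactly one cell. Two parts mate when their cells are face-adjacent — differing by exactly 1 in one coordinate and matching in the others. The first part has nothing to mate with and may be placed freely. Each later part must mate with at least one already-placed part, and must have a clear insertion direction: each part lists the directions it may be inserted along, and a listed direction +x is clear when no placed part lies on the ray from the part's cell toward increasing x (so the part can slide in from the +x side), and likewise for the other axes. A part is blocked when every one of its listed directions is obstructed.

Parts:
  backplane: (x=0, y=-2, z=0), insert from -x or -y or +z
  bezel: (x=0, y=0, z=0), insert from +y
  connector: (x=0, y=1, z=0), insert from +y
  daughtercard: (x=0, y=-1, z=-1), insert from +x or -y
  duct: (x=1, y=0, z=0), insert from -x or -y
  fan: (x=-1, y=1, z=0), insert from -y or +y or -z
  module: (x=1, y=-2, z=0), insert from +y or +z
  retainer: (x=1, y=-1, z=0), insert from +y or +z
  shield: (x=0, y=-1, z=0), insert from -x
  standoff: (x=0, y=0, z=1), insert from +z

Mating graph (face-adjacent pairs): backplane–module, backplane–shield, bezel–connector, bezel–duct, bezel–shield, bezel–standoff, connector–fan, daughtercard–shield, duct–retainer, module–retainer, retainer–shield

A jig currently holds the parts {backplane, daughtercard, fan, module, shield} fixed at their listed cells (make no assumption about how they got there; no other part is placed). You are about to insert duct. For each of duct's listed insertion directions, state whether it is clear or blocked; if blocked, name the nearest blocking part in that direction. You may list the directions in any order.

-x: ray from duct(1, 0, 0) has no placed part ⇒ clear
-y: nearest on ray is module@(1, -2, 0) ⇒ blocked

-x: clear; -y: blocked by module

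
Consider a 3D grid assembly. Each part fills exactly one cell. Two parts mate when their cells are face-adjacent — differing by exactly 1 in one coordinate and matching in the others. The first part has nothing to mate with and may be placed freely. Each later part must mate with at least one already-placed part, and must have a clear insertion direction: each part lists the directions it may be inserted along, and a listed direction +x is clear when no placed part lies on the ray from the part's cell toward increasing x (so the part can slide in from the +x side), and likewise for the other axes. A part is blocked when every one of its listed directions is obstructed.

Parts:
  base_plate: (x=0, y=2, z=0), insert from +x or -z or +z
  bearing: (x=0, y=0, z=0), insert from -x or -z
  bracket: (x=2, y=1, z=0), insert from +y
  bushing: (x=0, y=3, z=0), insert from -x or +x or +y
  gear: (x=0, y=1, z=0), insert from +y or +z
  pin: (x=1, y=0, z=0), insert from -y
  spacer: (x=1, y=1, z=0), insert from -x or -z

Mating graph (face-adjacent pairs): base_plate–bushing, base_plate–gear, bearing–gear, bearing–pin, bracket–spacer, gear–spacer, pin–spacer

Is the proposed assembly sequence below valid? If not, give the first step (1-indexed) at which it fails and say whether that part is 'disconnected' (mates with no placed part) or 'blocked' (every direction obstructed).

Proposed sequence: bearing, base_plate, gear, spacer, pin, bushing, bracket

1. bearing@(0, 0, 0) [-x clear] — {bearing}
2. base_plate@(0, 2, 0) — no placed neighbour ⇒ disconnected

Invalid at step 2 (disconnected)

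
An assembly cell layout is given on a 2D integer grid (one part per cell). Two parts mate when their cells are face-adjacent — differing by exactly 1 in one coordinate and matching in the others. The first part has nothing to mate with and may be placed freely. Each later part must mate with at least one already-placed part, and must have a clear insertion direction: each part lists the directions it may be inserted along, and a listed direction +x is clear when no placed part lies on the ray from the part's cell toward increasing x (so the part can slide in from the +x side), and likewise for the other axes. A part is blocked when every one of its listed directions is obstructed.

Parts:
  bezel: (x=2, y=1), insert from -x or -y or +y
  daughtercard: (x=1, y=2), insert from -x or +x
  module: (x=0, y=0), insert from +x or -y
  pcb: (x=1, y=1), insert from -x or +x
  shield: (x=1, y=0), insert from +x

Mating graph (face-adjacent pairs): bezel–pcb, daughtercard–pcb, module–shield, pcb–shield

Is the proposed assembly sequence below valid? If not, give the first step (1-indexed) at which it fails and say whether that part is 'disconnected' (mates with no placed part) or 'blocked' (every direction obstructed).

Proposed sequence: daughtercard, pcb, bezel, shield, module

Valid

1. daughtercard@(1, 2) [-x clear] — {daughtercard}
2. pcb@(1, 1) [-x clear] — {daughtercard, pcb}
3. bezel@(2, 1) [-y clear] — {bezel, daughtercard, pcb}
4. shield@(1, 0) [+x clear] — {bezel, daughtercard, pcb, shield}
5. module@(0, 0) [-y clear] — {bezel, daughtercard, module, pcb, shield}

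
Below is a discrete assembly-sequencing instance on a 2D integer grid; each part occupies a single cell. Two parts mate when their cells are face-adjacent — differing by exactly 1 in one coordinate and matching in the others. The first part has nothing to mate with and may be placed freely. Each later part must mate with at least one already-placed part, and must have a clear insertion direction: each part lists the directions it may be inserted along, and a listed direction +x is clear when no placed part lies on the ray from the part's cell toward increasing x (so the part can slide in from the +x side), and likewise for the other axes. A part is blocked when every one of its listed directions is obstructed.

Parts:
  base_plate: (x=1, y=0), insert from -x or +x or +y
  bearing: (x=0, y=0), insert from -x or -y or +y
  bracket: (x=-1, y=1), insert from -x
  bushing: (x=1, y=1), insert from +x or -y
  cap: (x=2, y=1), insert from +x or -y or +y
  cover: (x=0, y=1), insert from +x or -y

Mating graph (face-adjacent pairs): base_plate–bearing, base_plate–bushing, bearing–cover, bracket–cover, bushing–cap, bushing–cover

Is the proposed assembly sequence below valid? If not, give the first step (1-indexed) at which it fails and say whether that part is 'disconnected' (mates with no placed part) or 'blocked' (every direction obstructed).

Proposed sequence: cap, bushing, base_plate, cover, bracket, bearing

Valid

1. cap@(2, 1) [+x clear] — {cap}
2. bushing@(1, 1) [-y clear] — {bushing, cap}
3. base_plate@(1, 0) [-x clear] — {base_plate, bushing, cap}
4. cover@(0, 1) [-y clear] — {base_plate, bushing, cap, cover}
5. bracket@(-1, 1) [-x clear] — {base_plate, bracket, bushing, cap, cover}
6. bearing@(0, 0) [-x clear] — {base_plate, bearing, bracket, bushing, cap, cover}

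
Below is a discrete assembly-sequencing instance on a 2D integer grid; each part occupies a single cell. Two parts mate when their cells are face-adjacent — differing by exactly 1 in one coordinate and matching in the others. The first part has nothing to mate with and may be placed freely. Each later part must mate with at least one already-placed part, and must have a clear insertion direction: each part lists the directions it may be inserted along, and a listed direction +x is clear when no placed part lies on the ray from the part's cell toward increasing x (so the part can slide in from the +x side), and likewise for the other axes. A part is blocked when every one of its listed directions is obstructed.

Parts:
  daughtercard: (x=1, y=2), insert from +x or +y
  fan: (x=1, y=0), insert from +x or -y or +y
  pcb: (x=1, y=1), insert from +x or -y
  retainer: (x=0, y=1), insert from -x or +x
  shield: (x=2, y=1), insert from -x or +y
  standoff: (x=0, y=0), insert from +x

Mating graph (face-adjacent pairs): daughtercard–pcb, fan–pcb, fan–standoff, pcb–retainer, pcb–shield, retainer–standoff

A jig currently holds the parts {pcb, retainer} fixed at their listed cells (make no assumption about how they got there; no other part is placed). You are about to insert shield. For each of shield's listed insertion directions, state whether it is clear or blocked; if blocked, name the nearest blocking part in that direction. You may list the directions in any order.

-x: nearest on ray is pcb@(1, 1) ⇒ blocked
+y: ray from shield(2, 1) has no placed part ⇒ clear

+y: clear; -x: blocked by pcb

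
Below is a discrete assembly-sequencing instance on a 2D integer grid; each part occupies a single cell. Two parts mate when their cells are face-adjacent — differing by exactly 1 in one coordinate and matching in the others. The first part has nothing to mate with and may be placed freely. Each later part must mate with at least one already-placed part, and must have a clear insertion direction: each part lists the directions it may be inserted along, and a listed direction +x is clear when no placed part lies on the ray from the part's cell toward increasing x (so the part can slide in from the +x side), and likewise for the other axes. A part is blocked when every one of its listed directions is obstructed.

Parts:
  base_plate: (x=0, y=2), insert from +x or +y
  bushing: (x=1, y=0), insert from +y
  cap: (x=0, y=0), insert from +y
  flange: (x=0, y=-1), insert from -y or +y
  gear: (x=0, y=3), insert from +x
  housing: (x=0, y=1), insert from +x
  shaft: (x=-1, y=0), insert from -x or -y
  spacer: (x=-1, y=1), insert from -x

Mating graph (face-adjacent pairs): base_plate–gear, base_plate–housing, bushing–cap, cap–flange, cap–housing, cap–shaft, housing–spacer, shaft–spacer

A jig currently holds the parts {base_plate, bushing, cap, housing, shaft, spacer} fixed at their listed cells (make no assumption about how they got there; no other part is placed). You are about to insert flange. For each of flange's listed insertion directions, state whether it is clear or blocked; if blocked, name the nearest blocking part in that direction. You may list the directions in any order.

-y: ray from flange(0, -1) has no placed part ⇒ clear
+y: nearest on ray is cap@(0, 0) ⇒ blocked

+y: blocked by cap; -y: clear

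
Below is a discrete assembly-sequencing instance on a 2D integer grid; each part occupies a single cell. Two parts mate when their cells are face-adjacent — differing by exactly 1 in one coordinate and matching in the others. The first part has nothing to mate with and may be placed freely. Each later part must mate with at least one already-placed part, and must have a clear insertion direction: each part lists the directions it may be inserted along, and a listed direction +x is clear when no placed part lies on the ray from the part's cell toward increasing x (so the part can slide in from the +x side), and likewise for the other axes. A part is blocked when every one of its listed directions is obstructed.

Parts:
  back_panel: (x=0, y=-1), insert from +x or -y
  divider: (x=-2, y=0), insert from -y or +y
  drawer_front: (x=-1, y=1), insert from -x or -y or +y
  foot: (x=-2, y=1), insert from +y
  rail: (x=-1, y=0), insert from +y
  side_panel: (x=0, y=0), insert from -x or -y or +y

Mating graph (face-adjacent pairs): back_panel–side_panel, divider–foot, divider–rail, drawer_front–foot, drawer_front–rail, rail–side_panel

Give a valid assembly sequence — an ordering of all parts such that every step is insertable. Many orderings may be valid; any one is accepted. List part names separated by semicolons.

back_panel; side_panel; rail; divider; foot; drawer_front

1. back_panel@(0, -1) [+x clear] — {back_panel}
2. side_panel@(0, 0) [-x clear] — {back_panel, side_panel}
3. rail@(-1, 0) [+y clear] — {back_panel, rail, side_panel}
4. divider@(-2, 0) [-y clear] — {back_panel, divider, rail, side_panel}
5. foot@(-2, 1) [+y clear] — {back_panel, divider, foot, rail, side_panel}
6. drawer_front@(-1, 1) [+y clear] — {back_panel, divider, drawer_front, foot, rail, side_panel}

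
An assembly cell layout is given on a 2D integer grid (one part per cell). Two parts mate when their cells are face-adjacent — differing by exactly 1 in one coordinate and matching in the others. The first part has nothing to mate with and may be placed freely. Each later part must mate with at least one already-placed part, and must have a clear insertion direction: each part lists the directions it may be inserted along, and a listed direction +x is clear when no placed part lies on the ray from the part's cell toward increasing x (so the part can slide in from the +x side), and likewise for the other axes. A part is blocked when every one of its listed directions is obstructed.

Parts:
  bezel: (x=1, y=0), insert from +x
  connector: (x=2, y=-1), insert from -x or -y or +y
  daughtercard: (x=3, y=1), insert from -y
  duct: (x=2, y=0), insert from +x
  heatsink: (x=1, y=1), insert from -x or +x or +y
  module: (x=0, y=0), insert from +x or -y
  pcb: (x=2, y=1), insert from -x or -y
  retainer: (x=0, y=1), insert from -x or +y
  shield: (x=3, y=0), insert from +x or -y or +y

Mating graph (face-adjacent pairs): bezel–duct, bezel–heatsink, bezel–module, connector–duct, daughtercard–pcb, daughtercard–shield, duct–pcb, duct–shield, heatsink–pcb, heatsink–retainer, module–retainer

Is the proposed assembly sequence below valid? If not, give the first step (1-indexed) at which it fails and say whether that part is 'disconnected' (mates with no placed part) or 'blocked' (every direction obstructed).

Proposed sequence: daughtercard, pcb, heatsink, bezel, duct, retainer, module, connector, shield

1. daughtercard@(3, 1) [-y clear] — {daughtercard}
2. pcb@(2, 1) [-x clear] — {daughtercard, pcb}
3. heatsink@(1, 1) [-x clear] — {daughtercard, heatsink, pcb}
4. bezel@(1, 0) [+x clear] — {bezel, daughtercard, heatsink, pcb}
5. duct@(2, 0) [+x clear] — {bezel, daughtercard, duct, heatsink, pcb}
6. retainer@(0, 1) [-x clear] — {bezel, daughtercard, duct, heatsink, pcb, retainer}
7. module@(0, 0) [-y clear] — {bezel, daughtercard, duct, heatsink, module, pcb, retainer}
8. connector@(2, -1) [-x clear] — {bezel, connector, daughtercard, duct, heatsink, module, pcb, retainer}
9. shield@(3, 0) [+x clear] — {bezel, connector, daughtercard, duct, heatsink, module, pcb, retainer, shield}

Valid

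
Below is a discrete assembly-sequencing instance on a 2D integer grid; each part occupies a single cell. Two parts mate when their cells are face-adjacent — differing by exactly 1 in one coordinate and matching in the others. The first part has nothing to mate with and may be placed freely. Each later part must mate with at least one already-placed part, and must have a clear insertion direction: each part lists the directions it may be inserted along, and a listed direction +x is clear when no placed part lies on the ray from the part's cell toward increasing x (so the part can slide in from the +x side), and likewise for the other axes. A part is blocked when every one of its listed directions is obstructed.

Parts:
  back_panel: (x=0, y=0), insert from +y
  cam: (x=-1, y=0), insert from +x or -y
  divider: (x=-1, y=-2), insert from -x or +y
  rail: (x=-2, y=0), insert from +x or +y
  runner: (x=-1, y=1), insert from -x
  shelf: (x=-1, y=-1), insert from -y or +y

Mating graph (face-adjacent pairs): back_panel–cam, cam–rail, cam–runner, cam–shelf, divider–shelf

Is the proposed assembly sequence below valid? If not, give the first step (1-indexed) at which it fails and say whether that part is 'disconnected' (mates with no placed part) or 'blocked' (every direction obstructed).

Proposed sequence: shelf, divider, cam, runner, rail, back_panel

Valid

1. shelf@(-1, -1) [-y clear] — {shelf}
2. divider@(-1, -2) [-x clear] — {divider, shelf}
3. cam@(-1, 0) [+x clear] — {cam, divider, shelf}
4. runner@(-1, 1) [-x clear] — {cam, divider, runner, shelf}
5. rail@(-2, 0) [+y clear] — {cam, divider, rail, runner, shelf}
6. back_panel@(0, 0) [+y clear] — {back_panel, cam, divider, rail, runner, shelf}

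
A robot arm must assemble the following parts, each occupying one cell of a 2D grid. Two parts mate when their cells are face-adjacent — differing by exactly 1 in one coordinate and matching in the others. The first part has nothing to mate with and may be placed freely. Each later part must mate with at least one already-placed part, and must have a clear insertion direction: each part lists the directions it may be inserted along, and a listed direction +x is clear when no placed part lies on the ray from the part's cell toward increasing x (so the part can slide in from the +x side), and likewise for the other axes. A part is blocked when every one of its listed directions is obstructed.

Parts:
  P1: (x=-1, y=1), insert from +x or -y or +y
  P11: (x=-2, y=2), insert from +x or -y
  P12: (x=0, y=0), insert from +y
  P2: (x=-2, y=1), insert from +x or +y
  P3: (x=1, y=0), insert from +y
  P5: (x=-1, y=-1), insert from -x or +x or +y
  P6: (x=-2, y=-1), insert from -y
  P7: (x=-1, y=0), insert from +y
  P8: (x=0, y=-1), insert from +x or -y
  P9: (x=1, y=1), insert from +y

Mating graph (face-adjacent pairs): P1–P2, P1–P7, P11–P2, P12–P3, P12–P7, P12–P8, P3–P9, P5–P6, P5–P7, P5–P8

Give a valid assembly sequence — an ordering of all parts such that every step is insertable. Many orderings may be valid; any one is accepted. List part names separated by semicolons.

1. P8@(0, -1) [+x clear] — {P8}
2. P12@(0, 0) [+y clear] — {P12, P8}
3. P3@(1, 0) [+y clear] — {P12, P3, P8}
4. P9@(1, 1) [+y clear] — {P12, P3, P8, P9}
5. P5@(-1, -1) [-x clear] — {P12, P3, P5, P8, P9}
6. P6@(-2, -1) [-y clear] — {P12, P3, P5, P6, P8, P9}
7. P7@(-1, 0) [+y clear] — {P12, P3, P5, P6, P7, P8, P9}
8. P1@(-1, 1) [+y clear] — {P1, P12, P3, P5, P6, P7, P8, P9}
9. P2@(-2, 1) [+y clear] — {P1, P12, P2, P3, P5, P6, P7, P8, P9}
10. P11@(-2, 2) [+x clear] — {P1, P11, P12, P2, P3, P5, P6, P7, P8, P9}

P8; P12; P3; P9; P5; P6; P7; P1; P2; P11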